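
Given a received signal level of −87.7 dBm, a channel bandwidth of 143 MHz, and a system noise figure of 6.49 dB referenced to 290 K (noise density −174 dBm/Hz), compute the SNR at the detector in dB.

−1.7 dB

Noise floor: N = −174 + 10 log₁₀(B) + NF
10 log₁₀(1.43×10⁸) = 81.55 dB
N = −174 + 81.55 + 6.49 = −85.96 dBm
SNR = P_sig − N = −87.7 − (−85.96) = −1.74 dB → −1.7 dB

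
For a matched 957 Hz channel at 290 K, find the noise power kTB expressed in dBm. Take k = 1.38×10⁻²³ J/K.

−144.2 dBm

P_n = kTB = 1.38×10⁻²³ × 290 × 9.57×10² = 3.83×10⁻¹⁸ W
In dBm: 10 log₁₀(3.83×10⁻¹⁸ / 10⁻³) = −144.2 dBm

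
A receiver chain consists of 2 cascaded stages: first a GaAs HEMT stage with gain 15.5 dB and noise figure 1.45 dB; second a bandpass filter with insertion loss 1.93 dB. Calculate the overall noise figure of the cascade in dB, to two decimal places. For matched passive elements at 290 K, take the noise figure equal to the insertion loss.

1.50 dB

Convert to linear (a loss of L dB is a gain of −L dB): F_i = 10^(NF_i/10), G_i = 10^(G_i,dB/10)
  Stage 1: F_1 = 10^(1.45/10) = 1.396, G_1 = 10^(15.5/10) = 35.48
  Stage 2: F_2 = 10^(1.93/10) = 1.560, G_2 = 10^(−1.93/10) = 0.6412
Friis cascade:
  F = 1.396 + (1.560 − 1)/35.48 = 1.412
NF = 10 log₁₀(1.412) = 1.50 dB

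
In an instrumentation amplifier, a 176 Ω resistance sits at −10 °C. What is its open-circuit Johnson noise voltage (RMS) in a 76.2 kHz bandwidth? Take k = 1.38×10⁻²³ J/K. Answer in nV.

T = −10 °C + 273.15 = 263.15 K
V_n = √(4kTRB)
4kTRB = 4 × 1.38×10⁻²³ × 263.15 × 1.76×10² × 7.62×10⁴ = 1.95×10⁻¹³ V²
V_n = √(1.95×10⁻¹³) = 4.41×10⁻⁷ V = 441 nV

441 nV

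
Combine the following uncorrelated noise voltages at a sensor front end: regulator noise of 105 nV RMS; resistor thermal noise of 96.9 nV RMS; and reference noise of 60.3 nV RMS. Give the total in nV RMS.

155 nV

Uncorrelated sources add in power (mean-square): V_tot = √(ΣV_i²)
V_tot = √[(1.05×10⁻⁷)² + (9.69×10⁻⁸)² + (6.03×10⁻⁸)²] = 1.55×10⁻⁷ V = 155 nV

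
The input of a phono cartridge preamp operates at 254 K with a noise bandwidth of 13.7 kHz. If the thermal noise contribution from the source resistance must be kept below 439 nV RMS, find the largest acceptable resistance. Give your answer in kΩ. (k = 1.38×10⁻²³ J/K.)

1.00 kΩ

Johnson–Nyquist: V_n = √(4kTRB) ⇒ R = V_n² / (4kTB)
4kTB = 4 × 1.38×10⁻²³ × 254 × 1.37×10⁴ = 1.92×10⁻¹⁶
R = (4.39×10⁻⁷)² / 1.92×10⁻¹⁶ = 1.00×10³ Ω = 1.00 kΩ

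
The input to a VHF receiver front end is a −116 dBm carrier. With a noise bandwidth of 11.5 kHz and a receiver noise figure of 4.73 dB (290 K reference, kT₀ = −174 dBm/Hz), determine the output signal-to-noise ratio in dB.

Noise floor: N = −174 + 10 log₁₀(B) + NF
10 log₁₀(1.15×10⁴) = 40.61 dB
N = −174 + 40.61 + 4.73 = −128.66 dBm
SNR = P_sig − N = −116 − (−128.66) = 12.66 dB → 12.7 dB

12.7 dB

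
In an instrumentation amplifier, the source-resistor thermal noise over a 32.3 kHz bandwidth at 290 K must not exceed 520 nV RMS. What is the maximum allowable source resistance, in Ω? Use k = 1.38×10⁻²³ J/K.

Johnson–Nyquist: V_n = √(4kTRB) ⇒ R = V_n² / (4kTB)
4kTB = 4 × 1.38×10⁻²³ × 290 × 3.23×10⁴ = 5.17×10⁻¹⁶
R = (5.20×10⁻⁷)² / 5.17×10⁻¹⁶ = 5.23×10² Ω = 523 Ω

523 Ω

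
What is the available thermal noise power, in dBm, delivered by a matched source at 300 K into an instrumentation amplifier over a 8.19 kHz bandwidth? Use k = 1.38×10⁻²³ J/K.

−134.7 dBm

P_n = kTB = 1.38×10⁻²³ × 300 × 8.19×10³ = 3.39×10⁻¹⁷ W
In dBm: 10 log₁₀(3.39×10⁻¹⁷ / 10⁻³) = −134.7 dBm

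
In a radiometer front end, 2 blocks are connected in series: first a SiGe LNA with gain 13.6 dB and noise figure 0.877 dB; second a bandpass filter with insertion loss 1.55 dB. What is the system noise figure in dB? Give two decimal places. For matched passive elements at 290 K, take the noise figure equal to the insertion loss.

Convert to linear (a loss of L dB is a gain of −L dB): F_i = 10^(NF_i/10), G_i = 10^(G_i,dB/10)
  Stage 1: F_1 = 10^(0.877/10) = 1.224, G_1 = 10^(13.6/10) = 22.91
  Stage 2: F_2 = 10^(1.55/10) = 1.429, G_2 = 10^(−1.55/10) = 0.6998
Friis cascade:
  F = 1.224 + (1.429 − 1)/22.91 = 1.242
NF = 10 log₁₀(1.242) = 0.94 dB

0.94 dB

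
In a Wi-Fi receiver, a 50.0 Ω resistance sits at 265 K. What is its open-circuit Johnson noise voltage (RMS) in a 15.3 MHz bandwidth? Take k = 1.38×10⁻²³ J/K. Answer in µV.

3.35 µV

V_n = √(4kTRB)
4kTRB = 4 × 1.38×10⁻²³ × 265 × 5.00×10¹ × 1.53×10⁷ = 1.12×10⁻¹¹ V²
V_n = √(1.12×10⁻¹¹) = 3.35×10⁻⁶ V = 3.35 µV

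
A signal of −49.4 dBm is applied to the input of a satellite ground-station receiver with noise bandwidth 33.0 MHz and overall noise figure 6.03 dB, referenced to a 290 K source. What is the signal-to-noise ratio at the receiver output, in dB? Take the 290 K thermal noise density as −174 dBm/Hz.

43.4 dB

Noise floor: N = −174 + 10 log₁₀(B) + NF
10 log₁₀(3.30×10⁷) = 75.19 dB
N = −174 + 75.19 + 6.03 = −92.78 dBm
SNR = P_sig − N = −49.4 − (−92.78) = 43.38 dB → 43.4 dB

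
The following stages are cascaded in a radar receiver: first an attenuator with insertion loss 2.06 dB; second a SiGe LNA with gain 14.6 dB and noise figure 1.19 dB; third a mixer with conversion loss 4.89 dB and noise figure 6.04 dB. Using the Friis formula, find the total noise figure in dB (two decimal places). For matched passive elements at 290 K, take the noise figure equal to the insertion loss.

3.58 dB

Convert to linear (a loss of L dB is a gain of −L dB): F_i = 10^(NF_i/10), G_i = 10^(G_i,dB/10)
  Stage 1: F_1 = 10^(2.06/10) = 1.607, G_1 = 10^(−2.06/10) = 0.6223
  Stage 2: F_2 = 10^(1.19/10) = 1.315, G_2 = 10^(14.6/10) = 28.84
  Stage 3: F_3 = 10^(6.04/10) = 4.018, G_3 = 10^(−4.89/10) = 0.3243
Friis cascade:
  F = 1.607 + (1.315 − 1)/0.6223 + (4.018 − 1)/17.95 = 2.282
NF = 10 log₁₀(2.282) = 3.58 dB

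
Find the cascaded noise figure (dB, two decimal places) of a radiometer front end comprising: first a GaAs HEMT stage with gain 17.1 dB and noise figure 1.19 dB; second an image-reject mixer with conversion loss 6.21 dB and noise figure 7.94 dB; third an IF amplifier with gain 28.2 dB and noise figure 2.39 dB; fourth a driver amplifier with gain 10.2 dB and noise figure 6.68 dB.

Convert to linear (a loss of L dB is a gain of −L dB): F_i = 10^(NF_i/10), G_i = 10^(G_i,dB/10)
  Stage 1: F_1 = 10^(1.19/10) = 1.315, G_1 = 10^(17.1/10) = 51.29
  Stage 2: F_2 = 10^(7.94/10) = 6.223, G_2 = 10^(−6.21/10) = 0.2393
  Stage 3: F_3 = 10^(2.39/10) = 1.734, G_3 = 10^(28.2/10) = 660.7
  Stage 4: F_4 = 10^(6.68/10) = 4.656, G_4 = 10^(10.2/10) = 10.47
Friis cascade:
  F = 1.315 + (6.223 − 1)/51.29 + (1.734 − 1)/12.27 + (4.656 − 1)/8110 = 1.477
NF = 10 log₁₀(1.477) = 1.69 dB

1.69 dB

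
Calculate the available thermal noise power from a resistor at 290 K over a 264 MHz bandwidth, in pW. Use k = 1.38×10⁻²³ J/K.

1.06 pW

P_n = kTB = 1.38×10⁻²³ × 290 × 2.64×10⁸ = 1.06×10⁻¹² W = 1.06 pW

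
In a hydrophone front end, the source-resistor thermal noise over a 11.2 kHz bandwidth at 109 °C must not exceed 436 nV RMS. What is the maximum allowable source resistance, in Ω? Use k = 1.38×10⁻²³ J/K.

805 Ω

T = 109 °C + 273.15 = 382.15 K
Johnson–Nyquist: V_n = √(4kTRB) ⇒ R = V_n² / (4kTB)
4kTB = 4 × 1.38×10⁻²³ × 382.15 × 1.12×10⁴ = 2.36×10⁻¹⁶
R = (4.36×10⁻⁷)² / 2.36×10⁻¹⁶ = 8.05×10² Ω = 805 Ω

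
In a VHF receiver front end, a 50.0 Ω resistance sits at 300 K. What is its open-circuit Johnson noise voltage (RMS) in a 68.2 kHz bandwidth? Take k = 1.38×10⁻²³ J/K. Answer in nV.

238 nV

V_n = √(4kTRB)
4kTRB = 4 × 1.38×10⁻²³ × 300 × 5.00×10¹ × 6.82×10⁴ = 5.65×10⁻¹⁴ V²
V_n = √(5.65×10⁻¹⁴) = 2.38×10⁻⁷ V = 238 nV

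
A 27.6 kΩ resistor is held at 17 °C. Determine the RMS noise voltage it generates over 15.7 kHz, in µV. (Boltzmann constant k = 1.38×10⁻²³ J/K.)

T = 17 °C + 273.15 = 290.15 K
V_n = √(4kTRB)
4kTRB = 4 × 1.38×10⁻²³ × 290.15 × 2.76×10⁴ × 1.57×10⁴ = 6.94×10⁻¹² V²
V_n = √(6.94×10⁻¹²) = 2.63×10⁻⁶ V = 2.63 µV

2.63 µV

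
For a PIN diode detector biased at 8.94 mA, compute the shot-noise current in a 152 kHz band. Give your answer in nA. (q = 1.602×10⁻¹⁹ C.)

I_n = √(2qI·B)
2qI·B = 2 × 1.602×10⁻¹⁹ × 8.94×10⁻³ × 1.52×10⁵ = 4.35×10⁻¹⁶ A²
I_n = √(4.35×10⁻¹⁶) = 2.09×10⁻⁸ A = 20.9 nA

20.9 nA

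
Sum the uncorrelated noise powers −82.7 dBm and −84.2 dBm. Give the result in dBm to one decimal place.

−80.4 dBm

Convert to linear, add, convert back:
P₁ = 5.37×10⁻¹² W, P₂ = 3.80×10⁻¹² W
P_tot = 9.17×10⁻¹² W → 10 log₁₀(P_tot / 10⁻³) = −80.4 dBm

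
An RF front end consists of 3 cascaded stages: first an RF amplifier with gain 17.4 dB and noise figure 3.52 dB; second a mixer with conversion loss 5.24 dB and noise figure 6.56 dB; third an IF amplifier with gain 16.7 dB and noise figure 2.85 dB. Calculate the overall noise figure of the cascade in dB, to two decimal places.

3.75 dB

Convert to linear (a loss of L dB is a gain of −L dB): F_i = 10^(NF_i/10), G_i = 10^(G_i,dB/10)
  Stage 1: F_1 = 10^(3.52/10) = 2.249, G_1 = 10^(17.4/10) = 54.95
  Stage 2: F_2 = 10^(6.56/10) = 4.529, G_2 = 10^(−5.24/10) = 0.2992
  Stage 3: F_3 = 10^(2.85/10) = 1.928, G_3 = 10^(16.7/10) = 46.77
Friis cascade:
  F = 2.249 + (4.529 − 1)/54.95 + (1.928 − 1)/16.44 = 2.370
NF = 10 log₁₀(2.370) = 3.75 dB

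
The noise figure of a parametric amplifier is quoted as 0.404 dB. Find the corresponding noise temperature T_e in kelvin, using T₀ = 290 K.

F = 10^(0.404/10) = 1.09749
T_e = (F − 1)·T₀ = (1.09749 − 1) × 290 = 28.3 K

28.3 K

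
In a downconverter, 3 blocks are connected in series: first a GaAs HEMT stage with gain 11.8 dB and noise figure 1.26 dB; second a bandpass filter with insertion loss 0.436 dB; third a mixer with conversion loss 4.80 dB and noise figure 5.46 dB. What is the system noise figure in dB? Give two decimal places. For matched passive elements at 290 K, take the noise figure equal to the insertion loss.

1.84 dB

Convert to linear (a loss of L dB is a gain of −L dB): F_i = 10^(NF_i/10), G_i = 10^(G_i,dB/10)
  Stage 1: F_1 = 10^(1.26/10) = 1.337, G_1 = 10^(11.8/10) = 15.14
  Stage 2: F_2 = 10^(0.436/10) = 1.106, G_2 = 10^(−0.436/10) = 0.9045
  Stage 3: F_3 = 10^(5.46/10) = 3.516, G_3 = 10^(−4.80/10) = 0.3311
Friis cascade:
  F = 1.337 + (1.106 − 1)/15.14 + (3.516 − 1)/13.69 = 1.527
NF = 10 log₁₀(1.527) = 1.84 dB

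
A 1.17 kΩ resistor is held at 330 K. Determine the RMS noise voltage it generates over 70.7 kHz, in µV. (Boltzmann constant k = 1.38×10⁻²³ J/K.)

1.23 µV

V_n = √(4kTRB)
4kTRB = 4 × 1.38×10⁻²³ × 330 × 1.17×10³ × 7.07×10⁴ = 1.51×10⁻¹² V²
V_n = √(1.51×10⁻¹²) = 1.23×10⁻⁶ V = 1.23 µV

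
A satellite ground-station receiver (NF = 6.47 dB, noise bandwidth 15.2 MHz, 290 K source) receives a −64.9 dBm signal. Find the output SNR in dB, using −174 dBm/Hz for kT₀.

30.8 dB

Noise floor: N = −174 + 10 log₁₀(B) + NF
10 log₁₀(1.52×10⁷) = 71.82 dB
N = −174 + 71.82 + 6.47 = −95.71 dBm
SNR = P_sig − N = −64.9 − (−95.71) = 30.81 dB → 30.8 dB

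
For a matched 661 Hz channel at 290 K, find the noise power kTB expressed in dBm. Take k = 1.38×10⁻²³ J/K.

−145.8 dBm

P_n = kTB = 1.38×10⁻²³ × 290 × 6.61×10² = 2.65×10⁻¹⁸ W
In dBm: 10 log₁₀(2.65×10⁻¹⁸ / 10⁻³) = −145.8 dBm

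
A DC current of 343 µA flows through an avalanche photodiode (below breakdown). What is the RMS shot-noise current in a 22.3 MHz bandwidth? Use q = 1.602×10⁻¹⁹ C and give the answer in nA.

49.5 nA

I_n = √(2qI·B)
2qI·B = 2 × 1.602×10⁻¹⁹ × 3.43×10⁻⁴ × 2.23×10⁷ = 2.45×10⁻¹⁵ A²
I_n = √(2.45×10⁻¹⁵) = 4.95×10⁻⁸ A = 49.5 nA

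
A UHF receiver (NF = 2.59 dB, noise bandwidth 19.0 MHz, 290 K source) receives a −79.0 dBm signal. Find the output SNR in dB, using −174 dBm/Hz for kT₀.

Noise floor: N = −174 + 10 log₁₀(B) + NF
10 log₁₀(1.90×10⁷) = 72.79 dB
N = −174 + 72.79 + 2.59 = −98.62 dBm
SNR = P_sig − N = −79.0 − (−98.62) = 19.62 dB → 19.6 dB

19.6 dB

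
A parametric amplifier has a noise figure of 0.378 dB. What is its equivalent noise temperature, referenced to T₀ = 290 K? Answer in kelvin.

26.4 K

F = 10^(0.378/10) = 1.09094
T_e = (F − 1)·T₀ = (1.09094 − 1) × 290 = 26.4 K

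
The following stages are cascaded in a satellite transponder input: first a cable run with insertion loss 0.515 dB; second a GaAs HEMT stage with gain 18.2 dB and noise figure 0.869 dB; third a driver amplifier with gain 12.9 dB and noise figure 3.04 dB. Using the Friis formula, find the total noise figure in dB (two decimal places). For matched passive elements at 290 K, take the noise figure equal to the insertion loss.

1.44 dB

Convert to linear (a loss of L dB is a gain of −L dB): F_i = 10^(NF_i/10), G_i = 10^(G_i,dB/10)
  Stage 1: F_1 = 10^(0.515/10) = 1.126, G_1 = 10^(−0.515/10) = 0.8882
  Stage 2: F_2 = 10^(0.869/10) = 1.222, G_2 = 10^(18.2/10) = 66.07
  Stage 3: F_3 = 10^(3.04/10) = 2.014, G_3 = 10^(12.9/10) = 19.50
Friis cascade:
  F = 1.126 + (1.222 − 1)/0.8882 + (2.014 − 1)/58.68 = 1.393
NF = 10 log₁₀(1.393) = 1.44 dB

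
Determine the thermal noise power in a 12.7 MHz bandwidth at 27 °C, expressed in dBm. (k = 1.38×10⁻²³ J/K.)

T = 27 °C + 273.15 = 300.15 K
P_n = kTB = 1.38×10⁻²³ × 300.15 × 1.27×10⁷ = 5.26×10⁻¹⁴ W
In dBm: 10 log₁₀(5.26×10⁻¹⁴ / 10⁻³) = −102.8 dBm

−102.8 dBm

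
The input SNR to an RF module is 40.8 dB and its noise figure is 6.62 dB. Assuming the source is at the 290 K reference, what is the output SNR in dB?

By definition F = SNR_in/SNR_out, so in dB: SNR_out = SNR_in − NF
SNR_out = 40.8 − 6.62 = 34.18 dB

34.18 dB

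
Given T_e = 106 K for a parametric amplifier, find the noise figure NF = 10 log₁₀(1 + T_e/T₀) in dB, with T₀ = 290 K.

1.35 dB

F = 1 + T_e/T₀ = 1 + 106/290 = 1.36552
NF = 10 log₁₀(1.36552) = 1.35 dB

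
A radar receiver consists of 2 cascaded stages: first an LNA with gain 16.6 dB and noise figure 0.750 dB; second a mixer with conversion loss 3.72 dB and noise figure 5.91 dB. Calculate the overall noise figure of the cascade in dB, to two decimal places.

0.98 dB

Convert to linear (a loss of L dB is a gain of −L dB): F_i = 10^(NF_i/10), G_i = 10^(G_i,dB/10)
  Stage 1: F_1 = 10^(0.750/10) = 1.189, G_1 = 10^(16.6/10) = 45.71
  Stage 2: F_2 = 10^(5.91/10) = 3.899, G_2 = 10^(−3.72/10) = 0.4246
Friis cascade:
  F = 1.189 + (3.899 − 1)/45.71 = 1.252
NF = 10 log₁₀(1.252) = 0.98 dB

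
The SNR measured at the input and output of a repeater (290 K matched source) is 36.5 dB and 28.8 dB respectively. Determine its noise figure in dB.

NF (dB) = SNR_in(dB) − SNR_out(dB) when the source is at T₀
NF = 36.5 − 28.8 = 7.7 dB

7.7 dB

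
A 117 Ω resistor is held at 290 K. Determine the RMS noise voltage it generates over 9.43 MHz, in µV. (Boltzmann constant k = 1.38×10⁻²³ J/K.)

4.20 µV

V_n = √(4kTRB)
4kTRB = 4 × 1.38×10⁻²³ × 290 × 1.17×10² × 9.43×10⁶ = 1.77×10⁻¹¹ V²
V_n = √(1.77×10⁻¹¹) = 4.20×10⁻⁶ V = 4.20 µV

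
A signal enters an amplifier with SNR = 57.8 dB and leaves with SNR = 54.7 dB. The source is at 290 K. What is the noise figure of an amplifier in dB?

3.1 dB

NF (dB) = SNR_in(dB) − SNR_out(dB) when the source is at T₀
NF = 57.8 − 54.7 = 3.1 dB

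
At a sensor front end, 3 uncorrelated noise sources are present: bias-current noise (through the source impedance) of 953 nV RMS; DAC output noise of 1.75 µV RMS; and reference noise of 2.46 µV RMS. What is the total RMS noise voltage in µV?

Uncorrelated sources add in power (mean-square): V_tot = √(ΣV_i²)
V_tot = √[(9.53×10⁻⁷)² + (1.75×10⁻⁶)² + (2.46×10⁻⁶)²] = 3.17×10⁻⁶ V = 3.17 µV

3.17 µV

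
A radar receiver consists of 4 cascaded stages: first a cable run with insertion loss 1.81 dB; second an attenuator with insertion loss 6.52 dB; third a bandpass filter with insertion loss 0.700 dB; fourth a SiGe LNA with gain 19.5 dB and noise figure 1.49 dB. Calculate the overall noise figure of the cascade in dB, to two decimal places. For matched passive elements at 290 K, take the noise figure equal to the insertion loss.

Convert to linear (a loss of L dB is a gain of −L dB): F_i = 10^(NF_i/10), G_i = 10^(G_i,dB/10)
  Stage 1: F_1 = 10^(1.81/10) = 1.517, G_1 = 10^(−1.81/10) = 0.6592
  Stage 2: F_2 = 10^(6.52/10) = 4.487, G_2 = 10^(−6.52/10) = 0.2228
  Stage 3: F_3 = 10^(0.700/10) = 1.175, G_3 = 10^(−0.700/10) = 0.8511
  Stage 4: F_4 = 10^(1.49/10) = 1.409, G_4 = 10^(19.5/10) = 89.13
Friis cascade:
  F = 1.517 + (4.487 − 1)/0.6592 + (1.175 − 1)/0.1469 + (1.409 − 1)/0.1250 = 11.27
NF = 10 log₁₀(11.27) = 10.52 dB

10.52 dB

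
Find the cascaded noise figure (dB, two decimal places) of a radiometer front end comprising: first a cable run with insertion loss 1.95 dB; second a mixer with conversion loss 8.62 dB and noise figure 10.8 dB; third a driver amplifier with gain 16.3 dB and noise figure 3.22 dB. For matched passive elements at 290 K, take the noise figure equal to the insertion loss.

14.96 dB

Convert to linear (a loss of L dB is a gain of −L dB): F_i = 10^(NF_i/10), G_i = 10^(G_i,dB/10)
  Stage 1: F_1 = 10^(1.95/10) = 1.567, G_1 = 10^(−1.95/10) = 0.6383
  Stage 2: F_2 = 10^(10.8/10) = 12.02, G_2 = 10^(−8.62/10) = 0.1374
  Stage 3: F_3 = 10^(3.22/10) = 2.099, G_3 = 10^(16.3/10) = 42.66
Friis cascade:
  F = 1.567 + (12.02 − 1)/0.6383 + (2.099 − 1)/0.08770 = 31.37
NF = 10 log₁₀(31.37) = 14.96 dB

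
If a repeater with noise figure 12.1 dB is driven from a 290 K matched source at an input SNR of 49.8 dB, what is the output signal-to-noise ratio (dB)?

By definition F = SNR_in/SNR_out, so in dB: SNR_out = SNR_in − NF
SNR_out = 49.8 − 12.1 = 37.7 dB

37.7 dB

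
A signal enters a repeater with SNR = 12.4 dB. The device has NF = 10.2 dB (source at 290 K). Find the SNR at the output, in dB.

By definition F = SNR_in/SNR_out, so in dB: SNR_out = SNR_in − NF
SNR_out = 12.4 − 10.2 = 2.2 dB

2.2 dB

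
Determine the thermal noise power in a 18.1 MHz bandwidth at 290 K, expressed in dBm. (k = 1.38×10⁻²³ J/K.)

P_n = kTB = 1.38×10⁻²³ × 290 × 1.81×10⁷ = 7.24×10⁻¹⁴ W
In dBm: 10 log₁₀(7.24×10⁻¹⁴ / 10⁻³) = −101.4 dBm

−101.4 dBm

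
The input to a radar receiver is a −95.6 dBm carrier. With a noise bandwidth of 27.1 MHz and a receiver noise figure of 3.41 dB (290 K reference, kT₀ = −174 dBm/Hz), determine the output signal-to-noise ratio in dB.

0.7 dB

Noise floor: N = −174 + 10 log₁₀(B) + NF
10 log₁₀(2.71×10⁷) = 74.33 dB
N = −174 + 74.33 + 3.41 = −96.26 dBm
SNR = P_sig − N = −95.6 − (−96.26) = 0.66 dB → 0.7 dB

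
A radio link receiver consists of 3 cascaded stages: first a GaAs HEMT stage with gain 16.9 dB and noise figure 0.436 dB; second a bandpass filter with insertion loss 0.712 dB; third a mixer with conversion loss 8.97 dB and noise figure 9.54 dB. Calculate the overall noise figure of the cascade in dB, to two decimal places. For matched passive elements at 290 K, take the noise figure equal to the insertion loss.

Convert to linear (a loss of L dB is a gain of −L dB): F_i = 10^(NF_i/10), G_i = 10^(G_i,dB/10)
  Stage 1: F_1 = 10^(0.436/10) = 1.106, G_1 = 10^(16.9/10) = 48.98
  Stage 2: F_2 = 10^(0.712/10) = 1.178, G_2 = 10^(−0.712/10) = 0.8488
  Stage 3: F_3 = 10^(9.54/10) = 8.995, G_3 = 10^(−8.97/10) = 0.1268
Friis cascade:
  F = 1.106 + (1.178 − 1)/48.98 + (8.995 − 1)/41.57 = 1.302
NF = 10 log₁₀(1.302) = 1.14 dB

1.14 dB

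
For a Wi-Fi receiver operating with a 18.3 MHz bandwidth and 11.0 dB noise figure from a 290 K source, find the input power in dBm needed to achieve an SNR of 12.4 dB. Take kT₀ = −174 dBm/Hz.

−78.0 dBm

Sensitivity = −174 + 10 log₁₀(B) + NF + SNR_min
= −174 + 72.62 + 11.0 + 12.4
= −77.98 dBm → −78.0 dBm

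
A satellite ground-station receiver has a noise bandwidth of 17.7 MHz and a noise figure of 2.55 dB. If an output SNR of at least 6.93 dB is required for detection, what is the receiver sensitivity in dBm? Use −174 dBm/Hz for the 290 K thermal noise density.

Sensitivity = −174 + 10 log₁₀(B) + NF + SNR_min
= −174 + 72.48 + 2.55 + 6.93
= −92.04 dBm → −92.0 dBm

−92.0 dBm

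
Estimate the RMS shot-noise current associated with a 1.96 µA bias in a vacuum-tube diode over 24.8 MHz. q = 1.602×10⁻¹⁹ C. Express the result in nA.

3.95 nA

I_n = √(2qI·B)
2qI·B = 2 × 1.602×10⁻¹⁹ × 1.96×10⁻⁶ × 2.48×10⁷ = 1.56×10⁻¹⁷ A²
I_n = √(1.56×10⁻¹⁷) = 3.95×10⁻⁹ A = 3.95 nA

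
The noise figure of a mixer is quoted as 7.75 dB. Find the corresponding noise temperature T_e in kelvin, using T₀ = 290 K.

1437 K

F = 10^(7.75/10) = 5.95662
T_e = (F − 1)·T₀ = (5.95662 − 1) × 290 = 1437 K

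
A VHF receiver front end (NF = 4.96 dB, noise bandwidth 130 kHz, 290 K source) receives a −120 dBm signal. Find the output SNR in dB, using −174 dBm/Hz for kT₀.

Noise floor: N = −174 + 10 log₁₀(B) + NF
10 log₁₀(1.30×10⁵) = 51.14 dB
N = −174 + 51.14 + 4.96 = −117.90 dBm
SNR = P_sig − N = −120 − (−117.90) = −2.10 dB → −2.1 dB

−2.1 dB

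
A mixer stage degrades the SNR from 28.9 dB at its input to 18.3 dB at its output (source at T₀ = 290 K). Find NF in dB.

10.6 dB

NF (dB) = SNR_in(dB) − SNR_out(dB) when the source is at T₀
NF = 28.9 − 18.3 = 10.6 dB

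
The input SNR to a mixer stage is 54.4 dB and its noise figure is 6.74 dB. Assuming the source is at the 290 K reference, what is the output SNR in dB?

By definition F = SNR_in/SNR_out, so in dB: SNR_out = SNR_in − NF
SNR_out = 54.4 − 6.74 = 47.66 dB

47.66 dB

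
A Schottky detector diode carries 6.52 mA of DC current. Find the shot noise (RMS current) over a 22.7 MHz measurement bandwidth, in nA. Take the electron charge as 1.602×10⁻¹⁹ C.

I_n = √(2qI·B)
2qI·B = 2 × 1.602×10⁻¹⁹ × 6.52×10⁻³ × 2.27×10⁷ = 4.74×10⁻¹⁴ A²
I_n = √(4.74×10⁻¹⁴) = 2.18×10⁻⁷ A = 218 nA

218 nA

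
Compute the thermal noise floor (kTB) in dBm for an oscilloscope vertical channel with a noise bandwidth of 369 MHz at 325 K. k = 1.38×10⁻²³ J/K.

P_n = kTB = 1.38×10⁻²³ × 325 × 3.69×10⁸ = 1.65×10⁻¹² W
In dBm: 10 log₁₀(1.65×10⁻¹² / 10⁻³) = −87.8 dBm

−87.8 dBm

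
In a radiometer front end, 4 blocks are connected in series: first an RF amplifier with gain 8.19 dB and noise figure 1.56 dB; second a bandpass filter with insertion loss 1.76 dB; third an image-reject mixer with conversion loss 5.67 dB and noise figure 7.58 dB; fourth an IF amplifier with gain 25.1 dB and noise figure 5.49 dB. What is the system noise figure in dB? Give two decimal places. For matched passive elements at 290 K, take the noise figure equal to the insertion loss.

6.74 dB

Convert to linear (a loss of L dB is a gain of −L dB): F_i = 10^(NF_i/10), G_i = 10^(G_i,dB/10)
  Stage 1: F_1 = 10^(1.56/10) = 1.432, G_1 = 10^(8.19/10) = 6.592
  Stage 2: F_2 = 10^(1.76/10) = 1.500, G_2 = 10^(−1.76/10) = 0.6668
  Stage 3: F_3 = 10^(7.58/10) = 5.728, G_3 = 10^(−5.67/10) = 0.2710
  Stage 4: F_4 = 10^(5.49/10) = 3.540, G_4 = 10^(25.1/10) = 323.6
Friis cascade:
  F = 1.432 + (1.500 − 1)/6.592 + (5.728 − 1)/4.395 + (3.540 − 1)/1.191 = 4.716
NF = 10 log₁₀(4.716) = 6.74 dB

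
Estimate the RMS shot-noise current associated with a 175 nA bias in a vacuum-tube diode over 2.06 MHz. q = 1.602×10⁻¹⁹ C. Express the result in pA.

I_n = √(2qI·B)
2qI·B = 2 × 1.602×10⁻¹⁹ × 1.75×10⁻⁷ × 2.06×10⁶ = 1.16×10⁻¹⁹ A²
I_n = √(1.16×10⁻¹⁹) = 3.40×10⁻¹⁰ A = 340 pA

340 pA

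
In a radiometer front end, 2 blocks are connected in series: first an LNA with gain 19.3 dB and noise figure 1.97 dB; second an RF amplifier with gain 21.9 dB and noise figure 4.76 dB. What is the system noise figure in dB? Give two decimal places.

2.03 dB

Convert to linear (a loss of L dB is a gain of −L dB): F_i = 10^(NF_i/10), G_i = 10^(G_i,dB/10)
  Stage 1: F_1 = 10^(1.97/10) = 1.574, G_1 = 10^(19.3/10) = 85.11
  Stage 2: F_2 = 10^(4.76/10) = 2.992, G_2 = 10^(21.9/10) = 154.9
Friis cascade:
  F = 1.574 + (2.992 − 1)/85.11 = 1.597
NF = 10 log₁₀(1.597) = 2.03 dB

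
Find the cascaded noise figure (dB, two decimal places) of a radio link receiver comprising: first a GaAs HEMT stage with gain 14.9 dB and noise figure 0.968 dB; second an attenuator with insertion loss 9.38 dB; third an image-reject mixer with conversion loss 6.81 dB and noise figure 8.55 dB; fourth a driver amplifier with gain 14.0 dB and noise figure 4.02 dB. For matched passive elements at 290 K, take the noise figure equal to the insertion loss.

7.22 dB

Convert to linear (a loss of L dB is a gain of −L dB): F_i = 10^(NF_i/10), G_i = 10^(G_i,dB/10)
  Stage 1: F_1 = 10^(0.968/10) = 1.250, G_1 = 10^(14.9/10) = 30.90
  Stage 2: F_2 = 10^(9.38/10) = 8.670, G_2 = 10^(−9.38/10) = 0.1153
  Stage 3: F_3 = 10^(8.55/10) = 7.161, G_3 = 10^(−6.81/10) = 0.2084
  Stage 4: F_4 = 10^(4.02/10) = 2.523, G_4 = 10^(14.0/10) = 25.12
Friis cascade:
  F = 1.250 + (8.670 − 1)/30.90 + (7.161 − 1)/3.565 + (2.523 − 1)/0.7430 = 5.277
NF = 10 log₁₀(5.277) = 7.22 dB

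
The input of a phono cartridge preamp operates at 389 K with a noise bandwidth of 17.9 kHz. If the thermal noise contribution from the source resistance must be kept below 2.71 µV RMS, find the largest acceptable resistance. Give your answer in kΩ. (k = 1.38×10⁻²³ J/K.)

19.1 kΩ

Johnson–Nyquist: V_n = √(4kTRB) ⇒ R = V_n² / (4kTB)
4kTB = 4 × 1.38×10⁻²³ × 389 × 1.79×10⁴ = 3.84×10⁻¹⁶
R = (2.71×10⁻⁶)² / 3.84×10⁻¹⁶ = 1.91×10⁴ Ω = 19.1 kΩ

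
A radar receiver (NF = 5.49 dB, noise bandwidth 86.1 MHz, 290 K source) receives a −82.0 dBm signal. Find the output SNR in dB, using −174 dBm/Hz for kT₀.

Noise floor: N = −174 + 10 log₁₀(B) + NF
10 log₁₀(8.61×10⁷) = 79.35 dB
N = −174 + 79.35 + 5.49 = −89.16 dBm
SNR = P_sig − N = −82.0 − (−89.16) = 7.16 dB → 7.2 dB

7.2 dB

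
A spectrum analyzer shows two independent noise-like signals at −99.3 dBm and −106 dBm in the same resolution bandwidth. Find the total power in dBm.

Convert to linear, add, convert back:
P₁ = 1.17×10⁻¹³ W, P₂ = 2.51×10⁻¹⁴ W
P_tot = 1.43×10⁻¹³ W → 10 log₁₀(P_tot / 10⁻³) = −98.5 dBm

−98.5 dBm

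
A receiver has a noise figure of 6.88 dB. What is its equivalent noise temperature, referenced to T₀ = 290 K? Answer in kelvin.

1124 K

F = 10^(6.88/10) = 4.87528
T_e = (F − 1)·T₀ = (4.87528 − 1) × 290 = 1124 K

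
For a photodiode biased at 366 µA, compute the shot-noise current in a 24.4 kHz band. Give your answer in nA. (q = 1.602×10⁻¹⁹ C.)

1.69 nA

I_n = √(2qI·B)
2qI·B = 2 × 1.602×10⁻¹⁹ × 3.66×10⁻⁴ × 2.44×10⁴ = 2.86×10⁻¹⁸ A²
I_n = √(2.86×10⁻¹⁸) = 1.69×10⁻⁹ A = 1.69 nA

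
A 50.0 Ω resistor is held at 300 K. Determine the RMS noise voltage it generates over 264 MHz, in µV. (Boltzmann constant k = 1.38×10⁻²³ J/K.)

V_n = √(4kTRB)
4kTRB = 4 × 1.38×10⁻²³ × 300 × 5.00×10¹ × 2.64×10⁸ = 2.19×10⁻¹⁰ V²
V_n = √(2.19×10⁻¹⁰) = 1.48×10⁻⁵ V = 14.8 µV

14.8 µV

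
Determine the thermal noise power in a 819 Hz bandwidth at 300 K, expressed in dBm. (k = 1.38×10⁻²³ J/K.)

−144.7 dBm

P_n = kTB = 1.38×10⁻²³ × 300 × 8.19×10² = 3.39×10⁻¹⁸ W
In dBm: 10 log₁₀(3.39×10⁻¹⁸ / 10⁻³) = −144.7 dBm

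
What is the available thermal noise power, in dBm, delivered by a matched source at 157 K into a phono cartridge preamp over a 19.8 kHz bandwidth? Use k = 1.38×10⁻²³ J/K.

−133.7 dBm

P_n = kTB = 1.38×10⁻²³ × 157 × 1.98×10⁴ = 4.29×10⁻¹⁷ W
In dBm: 10 log₁₀(4.29×10⁻¹⁷ / 10⁻³) = −133.7 dBm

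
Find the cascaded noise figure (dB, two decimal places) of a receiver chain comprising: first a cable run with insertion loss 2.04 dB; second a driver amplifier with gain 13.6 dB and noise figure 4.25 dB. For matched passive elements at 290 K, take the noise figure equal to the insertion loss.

Convert to linear (a loss of L dB is a gain of −L dB): F_i = 10^(NF_i/10), G_i = 10^(G_i,dB/10)
  Stage 1: F_1 = 10^(2.04/10) = 1.600, G_1 = 10^(−2.04/10) = 0.6252
  Stage 2: F_2 = 10^(4.25/10) = 2.661, G_2 = 10^(13.6/10) = 22.91
Friis cascade:
  F = 1.600 + (2.661 − 1)/0.6252 = 4.256
NF = 10 log₁₀(4.256) = 6.29 dB

6.29 dB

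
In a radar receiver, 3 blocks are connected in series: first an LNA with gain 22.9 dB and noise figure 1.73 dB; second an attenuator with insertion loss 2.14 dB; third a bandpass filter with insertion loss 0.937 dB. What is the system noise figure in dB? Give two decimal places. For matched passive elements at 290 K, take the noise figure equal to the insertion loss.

Convert to linear (a loss of L dB is a gain of −L dB): F_i = 10^(NF_i/10), G_i = 10^(G_i,dB/10)
  Stage 1: F_1 = 10^(1.73/10) = 1.489, G_1 = 10^(22.9/10) = 195.0
  Stage 2: F_2 = 10^(2.14/10) = 1.637, G_2 = 10^(−2.14/10) = 0.6109
  Stage 3: F_3 = 10^(0.937/10) = 1.241, G_3 = 10^(−0.937/10) = 0.8059
Friis cascade:
  F = 1.489 + (1.637 − 1)/195.0 + (1.241 − 1)/119.1 = 1.495
NF = 10 log₁₀(1.495) = 1.75 dB

1.75 dB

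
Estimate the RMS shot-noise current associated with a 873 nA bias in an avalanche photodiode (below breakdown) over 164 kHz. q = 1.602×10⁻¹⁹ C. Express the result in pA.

214 pA

I_n = √(2qI·B)
2qI·B = 2 × 1.602×10⁻¹⁹ × 8.73×10⁻⁷ × 1.64×10⁵ = 4.59×10⁻²⁰ A²
I_n = √(4.59×10⁻²⁰) = 2.14×10⁻¹⁰ A = 214 pA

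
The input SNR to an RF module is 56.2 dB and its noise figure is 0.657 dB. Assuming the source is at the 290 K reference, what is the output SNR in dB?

55.543 dB

By definition F = SNR_in/SNR_out, so in dB: SNR_out = SNR_in − NF
SNR_out = 56.2 − 0.657 = 55.543 dB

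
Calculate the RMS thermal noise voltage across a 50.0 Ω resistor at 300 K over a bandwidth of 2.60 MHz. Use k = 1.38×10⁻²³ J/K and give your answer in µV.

V_n = √(4kTRB)
4kTRB = 4 × 1.38×10⁻²³ × 300 × 5.00×10¹ × 2.60×10⁶ = 2.15×10⁻¹² V²
V_n = √(2.15×10⁻¹²) = 1.47×10⁻⁶ V = 1.47 µV

1.47 µV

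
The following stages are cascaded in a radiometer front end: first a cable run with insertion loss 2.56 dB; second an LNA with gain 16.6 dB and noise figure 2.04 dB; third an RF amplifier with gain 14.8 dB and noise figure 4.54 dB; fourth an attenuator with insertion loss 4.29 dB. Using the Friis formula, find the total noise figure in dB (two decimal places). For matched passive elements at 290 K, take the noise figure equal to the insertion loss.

Convert to linear (a loss of L dB is a gain of −L dB): F_i = 10^(NF_i/10), G_i = 10^(G_i,dB/10)
  Stage 1: F_1 = 10^(2.56/10) = 1.803, G_1 = 10^(−2.56/10) = 0.5546
  Stage 2: F_2 = 10^(2.04/10) = 1.600, G_2 = 10^(16.6/10) = 45.71
  Stage 3: F_3 = 10^(4.54/10) = 2.844, G_3 = 10^(14.8/10) = 30.20
  Stage 4: F_4 = 10^(4.29/10) = 2.685, G_4 = 10^(−4.29/10) = 0.3724
Friis cascade:
  F = 1.803 + (1.600 − 1)/0.5546 + (2.844 − 1)/25.35 + (2.685 − 1)/765.6 = 2.959
NF = 10 log₁₀(2.959) = 4.71 dB

4.71 dB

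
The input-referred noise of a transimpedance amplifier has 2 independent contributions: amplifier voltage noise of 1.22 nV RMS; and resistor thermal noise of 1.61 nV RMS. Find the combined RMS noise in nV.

2.02 nV

Uncorrelated sources add in power (mean-square): V_tot = √(ΣV_i²)
V_tot = √[(1.22×10⁻⁹)² + (1.61×10⁻⁹)²] = 2.02×10⁻⁹ V = 2.02 nV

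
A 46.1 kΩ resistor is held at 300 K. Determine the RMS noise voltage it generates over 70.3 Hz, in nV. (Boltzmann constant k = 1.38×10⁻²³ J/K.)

232 nV

V_n = √(4kTRB)
4kTRB = 4 × 1.38×10⁻²³ × 300 × 4.61×10⁴ × 7.03×10¹ = 5.37×10⁻¹⁴ V²
V_n = √(5.37×10⁻¹⁴) = 2.32×10⁻⁷ V = 232 nV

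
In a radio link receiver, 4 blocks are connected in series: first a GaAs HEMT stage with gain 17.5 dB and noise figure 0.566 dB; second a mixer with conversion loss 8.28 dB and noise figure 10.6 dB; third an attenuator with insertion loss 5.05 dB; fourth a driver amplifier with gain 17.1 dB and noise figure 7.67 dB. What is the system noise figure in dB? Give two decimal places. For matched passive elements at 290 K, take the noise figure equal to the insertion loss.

5.37 dB

Convert to linear (a loss of L dB is a gain of −L dB): F_i = 10^(NF_i/10), G_i = 10^(G_i,dB/10)
  Stage 1: F_1 = 10^(0.566/10) = 1.139, G_1 = 10^(17.5/10) = 56.23
  Stage 2: F_2 = 10^(10.6/10) = 11.48, G_2 = 10^(−8.28/10) = 0.1486
  Stage 3: F_3 = 10^(5.05/10) = 3.199, G_3 = 10^(−5.05/10) = 0.3126
  Stage 4: F_4 = 10^(7.67/10) = 5.848, G_4 = 10^(17.1/10) = 51.29
Friis cascade:
  F = 1.139 + (11.48 − 1)/56.23 + (3.199 − 1)/8.356 + (5.848 − 1)/2.612 = 3.445
NF = 10 log₁₀(3.445) = 5.37 dB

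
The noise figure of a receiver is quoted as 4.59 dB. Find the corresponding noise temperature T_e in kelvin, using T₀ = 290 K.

544 K

F = 10^(4.59/10) = 2.8774
T_e = (F − 1)·T₀ = (2.8774 − 1) × 290 = 544 K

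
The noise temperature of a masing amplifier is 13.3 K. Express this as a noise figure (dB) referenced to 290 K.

0.195 dB

F = 1 + T_e/T₀ = 1 + 13.3/290 = 1.04586
NF = 10 log₁₀(1.04586) = 0.195 dB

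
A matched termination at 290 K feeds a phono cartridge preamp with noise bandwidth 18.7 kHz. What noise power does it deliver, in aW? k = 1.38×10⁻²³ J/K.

P_n = kTB = 1.38×10⁻²³ × 290 × 1.87×10⁴ = 7.48×10⁻¹⁷ W = 74.8 aW

74.8 aW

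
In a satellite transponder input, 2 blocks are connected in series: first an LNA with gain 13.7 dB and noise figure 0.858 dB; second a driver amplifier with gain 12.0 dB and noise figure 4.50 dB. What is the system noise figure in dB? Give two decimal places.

1.13 dB

Convert to linear (a loss of L dB is a gain of −L dB): F_i = 10^(NF_i/10), G_i = 10^(G_i,dB/10)
  Stage 1: F_1 = 10^(0.858/10) = 1.218, G_1 = 10^(13.7/10) = 23.44
  Stage 2: F_2 = 10^(4.50/10) = 2.818, G_2 = 10^(12.0/10) = 15.85
Friis cascade:
  F = 1.218 + (2.818 − 1)/23.44 = 1.296
NF = 10 log₁₀(1.296) = 1.13 dB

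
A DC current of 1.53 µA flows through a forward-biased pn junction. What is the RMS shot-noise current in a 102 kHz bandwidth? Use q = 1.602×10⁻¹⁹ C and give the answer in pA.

224 pA

I_n = √(2qI·B)
2qI·B = 2 × 1.602×10⁻¹⁹ × 1.53×10⁻⁶ × 1.02×10⁵ = 5.00×10⁻²⁰ A²
I_n = √(5.00×10⁻²⁰) = 2.24×10⁻¹⁰ A = 224 pA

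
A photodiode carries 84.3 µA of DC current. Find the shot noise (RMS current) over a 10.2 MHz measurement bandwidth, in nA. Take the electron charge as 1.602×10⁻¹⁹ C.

16.6 nA

I_n = √(2qI·B)
2qI·B = 2 × 1.602×10⁻¹⁹ × 8.43×10⁻⁵ × 1.02×10⁷ = 2.75×10⁻¹⁶ A²
I_n = √(2.75×10⁻¹⁶) = 1.66×10⁻⁸ A = 16.6 nA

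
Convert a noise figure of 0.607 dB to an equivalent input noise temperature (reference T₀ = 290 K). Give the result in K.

F = 10^(0.607/10) = 1.15001
T_e = (F − 1)·T₀ = (1.15001 − 1) × 290 = 43.5 K

43.5 K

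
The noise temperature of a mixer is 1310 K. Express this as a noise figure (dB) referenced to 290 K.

7.42 dB

F = 1 + T_e/T₀ = 1 + 1310/290 = 5.51724
NF = 10 log₁₀(5.51724) = 7.42 dB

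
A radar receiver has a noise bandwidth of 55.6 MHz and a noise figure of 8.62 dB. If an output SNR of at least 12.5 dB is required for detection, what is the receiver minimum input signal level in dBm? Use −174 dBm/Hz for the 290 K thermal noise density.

Sensitivity = −174 + 10 log₁₀(B) + NF + SNR_min
= −174 + 77.45 + 8.62 + 12.5
= −75.43 dBm → −75.4 dBm

−75.4 dBm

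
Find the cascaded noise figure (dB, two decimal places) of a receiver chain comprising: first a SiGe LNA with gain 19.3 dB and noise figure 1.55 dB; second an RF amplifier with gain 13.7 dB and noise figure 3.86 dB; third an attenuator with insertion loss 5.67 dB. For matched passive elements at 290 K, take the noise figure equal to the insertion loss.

1.60 dB

Convert to linear (a loss of L dB is a gain of −L dB): F_i = 10^(NF_i/10), G_i = 10^(G_i,dB/10)
  Stage 1: F_1 = 10^(1.55/10) = 1.429, G_1 = 10^(19.3/10) = 85.11
  Stage 2: F_2 = 10^(3.86/10) = 2.432, G_2 = 10^(13.7/10) = 23.44
  Stage 3: F_3 = 10^(5.67/10) = 3.690, G_3 = 10^(−5.67/10) = 0.2710
Friis cascade:
  F = 1.429 + (2.432 − 1)/85.11 + (3.690 − 1)/1995 = 1.447
NF = 10 log₁₀(1.447) = 1.60 dB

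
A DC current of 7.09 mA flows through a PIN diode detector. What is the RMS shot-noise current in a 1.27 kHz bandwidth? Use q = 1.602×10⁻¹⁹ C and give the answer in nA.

1.70 nA

I_n = √(2qI·B)
2qI·B = 2 × 1.602×10⁻¹⁹ × 7.09×10⁻³ × 1.27×10³ = 2.88×10⁻¹⁸ A²
I_n = √(2.88×10⁻¹⁸) = 1.70×10⁻⁹ A = 1.70 nA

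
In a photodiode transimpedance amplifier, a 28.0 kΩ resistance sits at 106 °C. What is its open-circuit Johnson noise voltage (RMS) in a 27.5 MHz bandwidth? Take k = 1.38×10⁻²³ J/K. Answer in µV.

T = 106 °C + 273.15 = 379.15 K
V_n = √(4kTRB)
4kTRB = 4 × 1.38×10⁻²³ × 379.15 × 2.80×10⁴ × 2.75×10⁷ = 1.61×10⁻⁸ V²
V_n = √(1.61×10⁻⁸) = 1.27×10⁻⁴ V = 127 µV

127 µV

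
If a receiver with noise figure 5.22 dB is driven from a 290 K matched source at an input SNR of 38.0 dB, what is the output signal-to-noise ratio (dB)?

32.78 dB

By definition F = SNR_in/SNR_out, so in dB: SNR_out = SNR_in − NF
SNR_out = 38.0 − 5.22 = 32.78 dB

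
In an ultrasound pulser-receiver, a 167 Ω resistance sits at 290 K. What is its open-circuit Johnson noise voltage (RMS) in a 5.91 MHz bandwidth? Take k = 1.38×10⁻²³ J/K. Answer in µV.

3.97 µV

V_n = √(4kTRB)
4kTRB = 4 × 1.38×10⁻²³ × 290 × 1.67×10² × 5.91×10⁶ = 1.58×10⁻¹¹ V²
V_n = √(1.58×10⁻¹¹) = 3.97×10⁻⁶ V = 3.97 µV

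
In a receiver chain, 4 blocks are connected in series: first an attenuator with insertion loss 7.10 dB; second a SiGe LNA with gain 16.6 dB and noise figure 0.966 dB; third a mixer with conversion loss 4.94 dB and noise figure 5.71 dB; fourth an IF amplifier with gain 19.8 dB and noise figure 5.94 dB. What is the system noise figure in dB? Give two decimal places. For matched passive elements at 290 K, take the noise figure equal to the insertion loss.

Convert to linear (a loss of L dB is a gain of −L dB): F_i = 10^(NF_i/10), G_i = 10^(G_i,dB/10)
  Stage 1: F_1 = 10^(7.10/10) = 5.129, G_1 = 10^(−7.10/10) = 0.1950
  Stage 2: F_2 = 10^(0.966/10) = 1.249, G_2 = 10^(16.6/10) = 45.71
  Stage 3: F_3 = 10^(5.71/10) = 3.724, G_3 = 10^(−4.94/10) = 0.3206
  Stage 4: F_4 = 10^(5.94/10) = 3.926, G_4 = 10^(19.8/10) = 95.50
Friis cascade:
  F = 5.129 + (1.249 − 1)/0.1950 + (3.724 − 1)/8.913 + (3.926 − 1)/2.858 = 7.736
NF = 10 log₁₀(7.736) = 8.89 dB

8.89 dB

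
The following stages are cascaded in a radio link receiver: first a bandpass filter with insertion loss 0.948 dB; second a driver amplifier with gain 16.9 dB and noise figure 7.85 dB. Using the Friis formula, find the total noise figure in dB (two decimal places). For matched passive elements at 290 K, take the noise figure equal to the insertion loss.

Convert to linear (a loss of L dB is a gain of −L dB): F_i = 10^(NF_i/10), G_i = 10^(G_i,dB/10)
  Stage 1: F_1 = 10^(0.948/10) = 1.244, G_1 = 10^(−0.948/10) = 0.8039
  Stage 2: F_2 = 10^(7.85/10) = 6.095, G_2 = 10^(16.9/10) = 48.98
Friis cascade:
  F = 1.244 + (6.095 − 1)/0.8039 = 7.582
NF = 10 log₁₀(7.582) = 8.80 dB

8.80 dB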